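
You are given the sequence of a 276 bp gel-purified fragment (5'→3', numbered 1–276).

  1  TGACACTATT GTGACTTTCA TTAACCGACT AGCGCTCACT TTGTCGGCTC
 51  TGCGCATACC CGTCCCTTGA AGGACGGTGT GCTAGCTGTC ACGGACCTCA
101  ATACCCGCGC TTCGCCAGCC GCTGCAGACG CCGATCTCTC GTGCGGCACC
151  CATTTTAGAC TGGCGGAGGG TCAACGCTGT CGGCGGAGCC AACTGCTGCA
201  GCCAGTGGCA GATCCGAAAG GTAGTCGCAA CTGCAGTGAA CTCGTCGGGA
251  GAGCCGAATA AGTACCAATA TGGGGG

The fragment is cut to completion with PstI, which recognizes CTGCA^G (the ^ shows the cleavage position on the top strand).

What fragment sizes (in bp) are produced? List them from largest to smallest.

PstI sites (CTGCAG) start at positions 122, 196, 231.
PstI cuts after base 5 of each site (before the last base), so after positions 126, 200, 235.
Linear molecule, 3 cuts → 4 fragments:
  1–126 → 126 bp
  127–200 → 74 bp
  201–235 → 35 bp
  236–276 → 41 bp
Sorted largest to smallest: 126, 74, 41, 35 bp.

126, 74, 41, 35 bp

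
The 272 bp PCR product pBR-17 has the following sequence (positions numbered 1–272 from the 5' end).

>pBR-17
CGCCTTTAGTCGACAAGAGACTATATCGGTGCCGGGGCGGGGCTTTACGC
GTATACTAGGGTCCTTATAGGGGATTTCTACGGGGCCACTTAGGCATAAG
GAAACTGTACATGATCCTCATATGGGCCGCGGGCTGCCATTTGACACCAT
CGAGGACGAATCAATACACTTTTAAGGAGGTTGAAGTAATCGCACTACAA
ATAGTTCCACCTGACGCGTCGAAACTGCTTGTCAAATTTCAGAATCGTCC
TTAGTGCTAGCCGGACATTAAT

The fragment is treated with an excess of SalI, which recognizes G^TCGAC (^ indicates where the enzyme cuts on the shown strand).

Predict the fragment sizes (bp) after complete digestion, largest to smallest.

263, 9 bp

The SalI site (GTCGAC) starts at position 9.
SalI cuts after the first base of each site, so after position 9.
Linear molecule, 1 cut → 2 fragments:
  1–9 → 9 bp
  10–272 → 263 bp
Sorted largest to smallest: 263, 9 bp.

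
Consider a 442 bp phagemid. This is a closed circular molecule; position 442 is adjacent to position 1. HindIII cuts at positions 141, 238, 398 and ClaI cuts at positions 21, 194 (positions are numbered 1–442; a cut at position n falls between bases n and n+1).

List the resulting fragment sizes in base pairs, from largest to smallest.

160, 120, 65, 53, 44 bp

Combined cut positions (sorted): 21, 141, 194, 238, 398.
Circular molecule, 5 cuts → 5 fragments:
  141 − 21 = 120 bp
  194 − 141 = 53 bp
  238 − 194 = 44 bp
  398 − 238 = 160 bp
  wrap: 442 − 398 + 21 = 65 bp
Sorted largest to smallest: 160, 120, 65, 53, 44 bp.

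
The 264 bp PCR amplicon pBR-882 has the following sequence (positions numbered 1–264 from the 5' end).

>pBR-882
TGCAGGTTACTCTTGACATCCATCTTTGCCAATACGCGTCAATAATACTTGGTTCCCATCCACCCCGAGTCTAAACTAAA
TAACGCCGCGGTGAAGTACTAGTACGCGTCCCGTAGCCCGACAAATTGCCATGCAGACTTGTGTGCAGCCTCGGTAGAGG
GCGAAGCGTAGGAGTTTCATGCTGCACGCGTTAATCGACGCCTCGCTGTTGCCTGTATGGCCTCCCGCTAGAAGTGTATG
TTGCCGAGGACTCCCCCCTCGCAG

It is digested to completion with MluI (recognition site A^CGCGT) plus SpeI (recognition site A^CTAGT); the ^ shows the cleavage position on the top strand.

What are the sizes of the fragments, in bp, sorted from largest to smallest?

82, 78, 64, 34, 6 bp

MluI sites (ACGCGT) start at positions 34, 104, 186.
MluI cuts after the first base of each site, so after positions 34, 104, 186.
The SpeI site (ACTAGT) starts at position 98.
SpeI cuts after the first base of each site, so after position 98.
Combined cut positions: 34, 98, 104, 186.
Linear molecule, 4 cuts → 5 fragments:
  1–34 → 34 bp
  35–98 → 64 bp
  99–104 → 6 bp
  105–186 → 82 bp
  187–264 → 78 bp
Sorted largest to smallest: 82, 78, 64, 34, 6 bp.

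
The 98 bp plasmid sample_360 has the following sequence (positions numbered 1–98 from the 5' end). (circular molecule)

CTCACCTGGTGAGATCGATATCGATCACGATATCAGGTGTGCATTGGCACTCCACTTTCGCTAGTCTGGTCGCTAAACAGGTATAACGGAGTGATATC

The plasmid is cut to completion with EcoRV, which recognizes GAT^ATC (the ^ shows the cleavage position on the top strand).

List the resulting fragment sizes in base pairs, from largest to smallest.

64, 22, 12 bp

EcoRV sites (GATATC) start at positions 17, 29, 93.
EcoRV cuts after base 3 of each site, so after positions 19, 31, 95.
Circular molecule, 3 cuts → 3 fragments:
  20–31 → 12 bp
  32–95 → 64 bp
  96–98 then 1–19 → 3 + 19 = 22 bp
Sorted largest to smallest: 64, 22, 12 bp.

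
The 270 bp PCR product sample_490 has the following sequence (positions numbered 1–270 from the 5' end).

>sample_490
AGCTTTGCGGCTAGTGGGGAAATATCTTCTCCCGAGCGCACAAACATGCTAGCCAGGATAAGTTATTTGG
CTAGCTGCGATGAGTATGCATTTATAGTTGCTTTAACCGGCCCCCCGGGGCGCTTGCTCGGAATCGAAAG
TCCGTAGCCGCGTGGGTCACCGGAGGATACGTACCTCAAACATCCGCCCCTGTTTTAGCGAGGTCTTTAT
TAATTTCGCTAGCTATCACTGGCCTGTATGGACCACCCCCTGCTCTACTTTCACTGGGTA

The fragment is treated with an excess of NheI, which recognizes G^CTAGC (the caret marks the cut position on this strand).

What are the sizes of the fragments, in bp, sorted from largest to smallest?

NheI sites (GCTAGC) start at positions 48, 70, 218.
NheI cuts after the first base of each site, so after positions 48, 70, 218.
Linear molecule, 3 cuts → 4 fragments:
  1–48 → 48 bp
  49–70 → 22 bp
  71–218 → 148 bp
  219–270 → 52 bp
Sorted largest to smallest: 148, 52, 48, 22 bp.

148, 52, 48, 22 bp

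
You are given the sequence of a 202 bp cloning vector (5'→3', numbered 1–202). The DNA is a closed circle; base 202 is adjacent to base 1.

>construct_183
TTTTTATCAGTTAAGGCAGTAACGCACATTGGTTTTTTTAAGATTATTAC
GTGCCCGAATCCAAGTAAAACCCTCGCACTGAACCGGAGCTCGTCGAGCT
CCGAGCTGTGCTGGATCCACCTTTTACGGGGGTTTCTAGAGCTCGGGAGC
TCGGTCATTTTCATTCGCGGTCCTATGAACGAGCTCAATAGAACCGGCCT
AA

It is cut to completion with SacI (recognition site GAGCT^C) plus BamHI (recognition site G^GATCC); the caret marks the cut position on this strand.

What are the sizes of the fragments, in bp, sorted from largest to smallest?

108, 34, 30, 13, 9, 8 bp

SacI sites (GAGCTC) start at positions 87, 96, 139, 147, 181.
SacI cuts after base 5 of each site (before the last base), so after positions 91, 100, 143, 151, 185.
The BamHI site (GGATCC) starts at position 113.
BamHI cuts after the first base of each site, so after position 113.
Combined cut positions: 91, 100, 113, 143, 151, 185.
Circular molecule, 6 cuts → 6 fragments:
  92–100 → 9 bp
  101–113 → 13 bp
  114–143 → 30 bp
  144–151 → 8 bp
  152–185 → 34 bp
  186–202 then 1–91 → 17 + 91 = 108 bp
Sorted largest to smallest: 108, 34, 30, 13, 9, 8 bp.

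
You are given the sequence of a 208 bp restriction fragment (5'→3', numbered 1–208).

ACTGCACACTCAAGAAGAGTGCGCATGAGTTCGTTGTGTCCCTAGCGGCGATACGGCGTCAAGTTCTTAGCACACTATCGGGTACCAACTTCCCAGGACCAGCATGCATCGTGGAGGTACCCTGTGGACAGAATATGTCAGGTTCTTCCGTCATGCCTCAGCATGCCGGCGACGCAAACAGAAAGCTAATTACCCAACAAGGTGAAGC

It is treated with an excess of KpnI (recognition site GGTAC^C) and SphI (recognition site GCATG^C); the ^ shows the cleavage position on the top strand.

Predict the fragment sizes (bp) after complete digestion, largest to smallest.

KpnI sites (GGTACC) start at positions 81, 116.
KpnI cuts after base 5 of each site (before the last base), so after positions 85, 120.
SphI sites (GCATGC) start at positions 102, 161.
SphI cuts after base 5 of each site (before the last base), so after positions 106, 165.
Combined cut positions: 85, 106, 120, 165.
Linear molecule, 4 cuts → 5 fragments:
  1–85 → 85 bp
  86–106 → 21 bp
  107–120 → 14 bp
  121–165 → 45 bp
  166–208 → 43 bp
Sorted largest to smallest: 85, 45, 43, 21, 14 bp.

85, 45, 43, 21, 14 bp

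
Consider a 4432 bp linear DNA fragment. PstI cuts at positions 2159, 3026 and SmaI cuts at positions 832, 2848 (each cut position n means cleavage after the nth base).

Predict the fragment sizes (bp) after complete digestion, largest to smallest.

Combined cut positions (sorted): 832, 2159, 2848, 3026.
Linear molecule, 4 cuts → 5 fragments:
  832 − 0 = 832 bp
  2159 − 832 = 1327 bp
  2848 − 2159 = 689 bp
  3026 − 2848 = 178 bp
  4432 − 3026 = 1406 bp
Sorted largest to smallest: 1406, 1327, 832, 689, 178 bp.

1406, 1327, 832, 689, 178 bp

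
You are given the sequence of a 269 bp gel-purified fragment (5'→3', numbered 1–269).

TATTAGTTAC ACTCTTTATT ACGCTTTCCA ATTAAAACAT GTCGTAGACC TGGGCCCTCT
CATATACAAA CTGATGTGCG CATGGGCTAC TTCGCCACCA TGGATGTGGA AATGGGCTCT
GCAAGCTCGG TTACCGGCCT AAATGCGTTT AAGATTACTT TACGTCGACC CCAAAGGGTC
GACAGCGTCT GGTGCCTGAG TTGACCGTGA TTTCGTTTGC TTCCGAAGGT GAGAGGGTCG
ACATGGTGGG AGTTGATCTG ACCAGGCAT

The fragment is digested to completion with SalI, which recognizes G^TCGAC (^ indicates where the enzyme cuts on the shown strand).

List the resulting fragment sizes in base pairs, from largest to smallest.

164, 59, 32, 14 bp

SalI sites (GTCGAC) start at positions 164, 178, 237.
SalI cuts after the first base of each site, so after positions 164, 178, 237.
Linear molecule, 3 cuts → 4 fragments:
  1–164 → 164 bp
  165–178 → 14 bp
  179–237 → 59 bp
  238–269 → 32 bp
Sorted largest to smallest: 164, 59, 32, 14 bp.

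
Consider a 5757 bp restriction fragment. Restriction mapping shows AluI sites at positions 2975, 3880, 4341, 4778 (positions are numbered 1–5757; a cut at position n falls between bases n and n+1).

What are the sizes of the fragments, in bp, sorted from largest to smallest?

2975, 979, 905, 461, 437 bp

Linear molecule, 4 cuts → 5 fragments:
  2975 − 0 = 2975 bp
  3880 − 2975 = 905 bp
  4341 − 3880 = 461 bp
  4778 − 4341 = 437 bp
  5757 − 4778 = 979 bp
Sorted largest to smallest: 2975, 979, 905, 461, 437 bp.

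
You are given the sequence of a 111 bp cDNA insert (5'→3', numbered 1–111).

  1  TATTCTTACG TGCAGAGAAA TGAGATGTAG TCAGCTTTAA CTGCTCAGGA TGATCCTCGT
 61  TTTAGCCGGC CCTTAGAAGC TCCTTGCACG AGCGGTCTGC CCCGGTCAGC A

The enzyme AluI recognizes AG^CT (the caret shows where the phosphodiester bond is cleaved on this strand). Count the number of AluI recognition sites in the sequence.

2

AGCT occurs starting at positions 33, 78.
AluI cuts at 2 sites.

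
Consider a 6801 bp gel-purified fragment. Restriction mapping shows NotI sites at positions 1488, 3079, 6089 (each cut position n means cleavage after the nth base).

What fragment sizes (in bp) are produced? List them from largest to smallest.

Linear molecule, 3 cuts → 4 fragments:
  1488 − 0 = 1488 bp
  3079 − 1488 = 1591 bp
  6089 − 3079 = 3010 bp
  6801 − 6089 = 712 bp
Sorted largest to smallest: 3010, 1591, 1488, 712 bp.

3010, 1591, 1488, 712 bp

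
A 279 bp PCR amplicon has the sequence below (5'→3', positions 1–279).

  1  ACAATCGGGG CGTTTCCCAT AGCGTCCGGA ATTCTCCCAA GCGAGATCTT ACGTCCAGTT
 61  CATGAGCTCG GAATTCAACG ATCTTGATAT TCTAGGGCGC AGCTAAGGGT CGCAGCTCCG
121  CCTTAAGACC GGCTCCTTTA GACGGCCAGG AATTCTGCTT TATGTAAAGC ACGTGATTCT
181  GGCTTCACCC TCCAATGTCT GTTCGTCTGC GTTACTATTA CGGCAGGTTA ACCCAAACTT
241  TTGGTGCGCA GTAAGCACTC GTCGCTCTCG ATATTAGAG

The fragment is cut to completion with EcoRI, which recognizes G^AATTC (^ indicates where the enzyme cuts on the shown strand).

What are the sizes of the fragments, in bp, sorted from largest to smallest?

EcoRI sites (GAATTC) start at positions 29, 71, 150.
EcoRI cuts after the first base of each site, so after positions 29, 71, 150.
Linear molecule, 3 cuts → 4 fragments:
  1–29 → 29 bp
  30–71 → 42 bp
  72–150 → 79 bp
  151–279 → 129 bp
Sorted largest to smallest: 129, 79, 42, 29 bp.

129, 79, 42, 29 bp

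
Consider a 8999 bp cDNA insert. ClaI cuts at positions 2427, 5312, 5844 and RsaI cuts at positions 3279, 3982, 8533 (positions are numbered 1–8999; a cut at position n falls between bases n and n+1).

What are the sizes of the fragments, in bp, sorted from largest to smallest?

2689, 2427, 1330, 852, 703, 532, 466 bp

Combined cut positions (sorted): 2427, 3279, 3982, 5312, 5844, 8533.
Linear molecule, 6 cuts → 7 fragments:
  2427 − 0 = 2427 bp
  3279 − 2427 = 852 bp
  3982 − 3279 = 703 bp
  5312 − 3982 = 1330 bp
  5844 − 5312 = 532 bp
  8533 − 5844 = 2689 bp
  8999 − 8533 = 466 bp
Sorted largest to smallest: 2689, 2427, 1330, 852, 703, 532, 466 bp.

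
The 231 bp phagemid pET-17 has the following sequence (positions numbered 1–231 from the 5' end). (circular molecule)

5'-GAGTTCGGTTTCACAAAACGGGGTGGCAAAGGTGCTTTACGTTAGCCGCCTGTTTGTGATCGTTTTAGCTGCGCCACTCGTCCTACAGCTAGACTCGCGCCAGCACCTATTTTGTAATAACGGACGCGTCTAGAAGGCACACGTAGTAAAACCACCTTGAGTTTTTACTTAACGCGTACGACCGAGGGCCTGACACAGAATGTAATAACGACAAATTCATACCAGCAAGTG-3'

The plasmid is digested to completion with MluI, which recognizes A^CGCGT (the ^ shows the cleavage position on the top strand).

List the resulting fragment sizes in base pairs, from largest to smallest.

MluI sites (ACGCGT) start at positions 124, 172.
MluI cuts after the first base of each site, so after positions 124, 172.
Circular molecule, 2 cuts → 2 fragments:
  125–172 → 48 bp
  173–231 then 1–124 → 59 + 124 = 183 bp
Sorted largest to smallest: 183, 48 bp.

183, 48 bp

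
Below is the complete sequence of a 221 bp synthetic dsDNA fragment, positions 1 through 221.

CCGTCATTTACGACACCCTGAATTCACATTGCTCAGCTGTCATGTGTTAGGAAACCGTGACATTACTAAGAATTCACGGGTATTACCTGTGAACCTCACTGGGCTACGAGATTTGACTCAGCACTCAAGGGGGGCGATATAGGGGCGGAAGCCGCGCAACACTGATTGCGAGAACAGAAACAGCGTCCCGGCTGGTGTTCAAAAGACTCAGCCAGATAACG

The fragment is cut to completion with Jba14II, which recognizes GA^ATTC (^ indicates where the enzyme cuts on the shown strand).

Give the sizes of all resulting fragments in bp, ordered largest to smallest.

Jba14II sites (GAATTC) start at positions 20, 70.
Jba14II cuts after base 2 of each site, so after positions 21, 71.
Linear molecule, 2 cuts → 3 fragments:
  1–21 → 21 bp
  22–71 → 50 bp
  72–221 → 150 bp
Sorted largest to smallest: 150, 50, 21 bp.

150, 50, 21 bp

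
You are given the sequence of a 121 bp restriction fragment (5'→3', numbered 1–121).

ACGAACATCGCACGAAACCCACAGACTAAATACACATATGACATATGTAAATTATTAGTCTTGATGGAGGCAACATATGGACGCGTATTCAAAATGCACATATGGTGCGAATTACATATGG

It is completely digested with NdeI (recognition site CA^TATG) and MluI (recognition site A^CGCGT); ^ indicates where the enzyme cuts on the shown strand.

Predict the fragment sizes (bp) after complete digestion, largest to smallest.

NdeI sites (CATATG) start at positions 35, 42, 74, 99, 115.
NdeI cuts after base 2 of each site, so after positions 36, 43, 75, 100, 116.
The MluI site (ACGCGT) starts at position 81.
MluI cuts after the first base of each site, so after position 81.
Combined cut positions: 36, 43, 75, 81, 100, 116.
Linear molecule, 6 cuts → 7 fragments:
  1–36 → 36 bp
  37–43 → 7 bp
  44–75 → 32 bp
  76–81 → 6 bp
  82–100 → 19 bp
  101–116 → 16 bp
  117–121 → 5 bp
Sorted largest to smallest: 36, 32, 19, 16, 7, 6, 5 bp.

36, 32, 19, 16, 7, 6, 5 bp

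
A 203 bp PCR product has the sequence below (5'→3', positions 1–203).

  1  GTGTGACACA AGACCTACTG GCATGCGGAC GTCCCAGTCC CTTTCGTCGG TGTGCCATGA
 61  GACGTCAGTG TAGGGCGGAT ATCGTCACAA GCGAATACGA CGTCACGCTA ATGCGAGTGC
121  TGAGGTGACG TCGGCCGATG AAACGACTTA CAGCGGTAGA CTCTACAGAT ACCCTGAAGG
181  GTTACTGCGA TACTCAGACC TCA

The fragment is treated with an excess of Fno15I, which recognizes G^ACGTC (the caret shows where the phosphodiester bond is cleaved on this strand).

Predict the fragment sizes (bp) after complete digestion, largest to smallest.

76, 38, 33, 28, 28 bp

Fno15I sites (GACGTC) start at positions 28, 61, 99, 127.
Fno15I cuts after the first base of each site, so after positions 28, 61, 99, 127.
Linear molecule, 4 cuts → 5 fragments:
  1–28 → 28 bp
  29–61 → 33 bp
  62–99 → 38 bp
  100–127 → 28 bp
  128–203 → 76 bp
Sorted largest to smallest: 76, 38, 33, 28, 28 bp.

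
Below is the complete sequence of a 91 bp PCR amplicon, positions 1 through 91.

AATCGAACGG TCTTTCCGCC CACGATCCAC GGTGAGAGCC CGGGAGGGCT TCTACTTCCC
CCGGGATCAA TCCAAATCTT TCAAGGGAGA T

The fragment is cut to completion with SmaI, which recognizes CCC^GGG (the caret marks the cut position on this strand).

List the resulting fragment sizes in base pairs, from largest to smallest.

41, 29, 21 bp

SmaI sites (CCCGGG) start at positions 39, 60.
SmaI cuts after base 3 of each site, so after positions 41, 62.
Linear molecule, 2 cuts → 3 fragments:
  1–41 → 41 bp
  42–62 → 21 bp
  63–91 → 29 bp
Sorted largest to smallest: 41, 29, 21 bp.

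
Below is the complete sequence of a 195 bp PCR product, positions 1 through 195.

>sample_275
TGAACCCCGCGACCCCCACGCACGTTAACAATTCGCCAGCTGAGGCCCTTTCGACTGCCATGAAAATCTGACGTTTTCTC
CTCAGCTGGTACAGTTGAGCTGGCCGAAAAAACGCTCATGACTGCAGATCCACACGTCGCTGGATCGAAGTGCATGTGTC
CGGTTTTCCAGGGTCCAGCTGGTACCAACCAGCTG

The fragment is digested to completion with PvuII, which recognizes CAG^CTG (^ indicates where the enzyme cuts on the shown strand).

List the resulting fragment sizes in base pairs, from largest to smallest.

PvuII sites (CAGCTG) start at positions 37, 83, 176, 190.
PvuII cuts after base 3 of each site, so after positions 39, 85, 178, 192.
Linear molecule, 4 cuts → 5 fragments:
  1–39 → 39 bp
  40–85 → 46 bp
  86–178 → 93 bp
  179–192 → 14 bp
  193–195 → 3 bp
Sorted largest to smallest: 93, 46, 39, 14, 3 bp.

93, 46, 39, 14, 3 bp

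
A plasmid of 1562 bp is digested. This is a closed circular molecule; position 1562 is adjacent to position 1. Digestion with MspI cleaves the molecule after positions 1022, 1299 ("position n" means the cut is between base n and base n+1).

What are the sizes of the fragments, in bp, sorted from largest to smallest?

1285, 277 bp

Circular molecule, 2 cuts → 2 fragments:
  1299 − 1022 = 277 bp
  wrap: 1562 − 1299 + 1022 = 1285 bp
Sorted largest to smallest: 1285, 277 bp.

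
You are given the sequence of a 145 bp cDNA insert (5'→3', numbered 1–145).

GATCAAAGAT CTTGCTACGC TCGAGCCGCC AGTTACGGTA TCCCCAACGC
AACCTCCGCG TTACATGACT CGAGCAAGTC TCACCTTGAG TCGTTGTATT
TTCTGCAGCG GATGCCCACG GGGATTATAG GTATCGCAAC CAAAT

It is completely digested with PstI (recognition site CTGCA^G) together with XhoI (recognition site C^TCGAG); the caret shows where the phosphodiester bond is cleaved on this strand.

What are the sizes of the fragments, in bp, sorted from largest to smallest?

The PstI site (CTGCAG) starts at position 103.
PstI cuts after base 5 of each site (before the last base), so after position 107.
XhoI sites (CTCGAG) start at positions 20, 69.
XhoI cuts after the first base of each site, so after positions 20, 69.
Combined cut positions: 20, 69, 107.
Linear molecule, 3 cuts → 4 fragments:
  1–20 → 20 bp
  21–69 → 49 bp
  70–107 → 38 bp
  108–145 → 38 bp
Sorted largest to smallest: 49, 38, 38, 20 bp.

49, 38, 38, 20 bp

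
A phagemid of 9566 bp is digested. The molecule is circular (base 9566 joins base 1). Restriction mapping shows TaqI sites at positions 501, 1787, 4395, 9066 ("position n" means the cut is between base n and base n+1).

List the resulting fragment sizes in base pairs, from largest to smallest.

Circular molecule, 4 cuts → 4 fragments:
  1787 − 501 = 1286 bp
  4395 − 1787 = 2608 bp
  9066 − 4395 = 4671 bp
  wrap: 9566 − 9066 + 501 = 1001 bp
Sorted largest to smallest: 4671, 2608, 1286, 1001 bp.

4671, 2608, 1286, 1001 bp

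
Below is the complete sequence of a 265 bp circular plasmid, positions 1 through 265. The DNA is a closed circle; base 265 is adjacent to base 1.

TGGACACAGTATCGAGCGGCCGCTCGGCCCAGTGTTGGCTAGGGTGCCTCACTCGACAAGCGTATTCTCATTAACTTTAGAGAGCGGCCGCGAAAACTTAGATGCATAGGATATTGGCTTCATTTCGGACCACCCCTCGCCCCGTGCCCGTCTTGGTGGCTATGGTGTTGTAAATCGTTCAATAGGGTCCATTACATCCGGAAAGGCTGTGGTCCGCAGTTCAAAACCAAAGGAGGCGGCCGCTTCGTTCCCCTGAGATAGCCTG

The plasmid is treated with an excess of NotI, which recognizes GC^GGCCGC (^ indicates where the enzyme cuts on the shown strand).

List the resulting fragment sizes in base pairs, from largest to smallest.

NotI sites (GCGGCCGC) start at positions 16, 84, 236.
NotI cuts after base 2 of each site, so after positions 17, 85, 237.
Circular molecule, 3 cuts → 3 fragments:
  18–85 → 68 bp
  86–237 → 152 bp
  238–265 then 1–17 → 28 + 17 = 45 bp
Sorted largest to smallest: 152, 68, 45 bp.

152, 68, 45 bp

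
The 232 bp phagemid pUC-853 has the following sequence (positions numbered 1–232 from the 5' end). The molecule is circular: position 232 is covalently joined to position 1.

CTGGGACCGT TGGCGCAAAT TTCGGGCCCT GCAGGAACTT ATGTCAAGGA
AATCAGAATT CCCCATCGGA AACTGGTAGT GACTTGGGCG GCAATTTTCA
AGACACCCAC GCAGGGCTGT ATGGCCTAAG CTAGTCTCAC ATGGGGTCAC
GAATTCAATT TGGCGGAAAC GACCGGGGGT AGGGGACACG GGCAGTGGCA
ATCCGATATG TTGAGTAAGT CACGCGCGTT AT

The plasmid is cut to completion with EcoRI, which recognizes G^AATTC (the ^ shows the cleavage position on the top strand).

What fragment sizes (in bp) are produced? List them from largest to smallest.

137, 95 bp

EcoRI sites (GAATTC) start at positions 56, 151.
EcoRI cuts after the first base of each site, so after positions 56, 151.
Circular molecule, 2 cuts → 2 fragments:
  57–151 → 95 bp
  152–232 then 1–56 → 81 + 56 = 137 bp
Sorted largest to smallest: 137, 95 bp.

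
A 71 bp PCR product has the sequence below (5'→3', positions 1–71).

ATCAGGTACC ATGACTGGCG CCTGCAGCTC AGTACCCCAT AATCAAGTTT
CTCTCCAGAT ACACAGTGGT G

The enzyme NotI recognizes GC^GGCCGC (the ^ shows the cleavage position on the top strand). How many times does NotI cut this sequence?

No occurrence of GCGGCCGC is present in the sequence.
NotI does not cut: 0 sites.

0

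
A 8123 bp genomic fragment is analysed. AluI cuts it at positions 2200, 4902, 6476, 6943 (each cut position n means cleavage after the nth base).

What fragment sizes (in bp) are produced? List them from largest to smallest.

Linear molecule, 4 cuts → 5 fragments:
  2200 − 0 = 2200 bp
  4902 − 2200 = 2702 bp
  6476 − 4902 = 1574 bp
  6943 − 6476 = 467 bp
  8123 − 6943 = 1180 bp
Sorted largest to smallest: 2702, 2200, 1574, 1180, 467 bp.

2702, 2200, 1574, 1180, 467 bp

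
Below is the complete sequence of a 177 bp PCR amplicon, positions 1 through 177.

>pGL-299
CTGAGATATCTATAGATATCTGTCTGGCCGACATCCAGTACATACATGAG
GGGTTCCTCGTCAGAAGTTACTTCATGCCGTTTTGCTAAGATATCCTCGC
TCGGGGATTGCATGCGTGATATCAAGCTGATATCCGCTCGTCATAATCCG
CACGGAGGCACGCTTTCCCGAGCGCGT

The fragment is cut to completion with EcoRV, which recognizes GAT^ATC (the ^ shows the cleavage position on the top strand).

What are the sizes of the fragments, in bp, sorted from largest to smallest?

EcoRV sites (GATATC) start at positions 5, 15, 90, 118, 129.
EcoRV cuts after base 3 of each site, so after positions 7, 17, 92, 120, 131.
Linear molecule, 5 cuts → 6 fragments:
  1–7 → 7 bp
  8–17 → 10 bp
  18–92 → 75 bp
  93–120 → 28 bp
  121–131 → 11 bp
  132–177 → 46 bp
Sorted largest to smallest: 75, 46, 28, 11, 10, 7 bp.

75, 46, 28, 11, 10, 7 bp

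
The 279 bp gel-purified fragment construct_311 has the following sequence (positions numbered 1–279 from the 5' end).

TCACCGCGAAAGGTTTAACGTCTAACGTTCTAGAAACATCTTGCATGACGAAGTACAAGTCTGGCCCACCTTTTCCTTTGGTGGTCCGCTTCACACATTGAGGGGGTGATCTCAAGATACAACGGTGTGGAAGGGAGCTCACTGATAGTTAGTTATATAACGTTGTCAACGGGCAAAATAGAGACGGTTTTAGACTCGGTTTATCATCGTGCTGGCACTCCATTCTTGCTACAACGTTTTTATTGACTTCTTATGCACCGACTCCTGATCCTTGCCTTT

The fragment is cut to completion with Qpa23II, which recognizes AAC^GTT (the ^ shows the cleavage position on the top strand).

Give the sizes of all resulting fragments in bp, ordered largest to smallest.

Qpa23II sites (AACGTT) start at positions 24, 159, 233.
Qpa23II cuts after base 3 of each site, so after positions 26, 161, 235.
Linear molecule, 3 cuts → 4 fragments:
  1–26 → 26 bp
  27–161 → 135 bp
  162–235 → 74 bp
  236–279 → 44 bp
Sorted largest to smallest: 135, 74, 44, 26 bp.

135, 74, 44, 26 bp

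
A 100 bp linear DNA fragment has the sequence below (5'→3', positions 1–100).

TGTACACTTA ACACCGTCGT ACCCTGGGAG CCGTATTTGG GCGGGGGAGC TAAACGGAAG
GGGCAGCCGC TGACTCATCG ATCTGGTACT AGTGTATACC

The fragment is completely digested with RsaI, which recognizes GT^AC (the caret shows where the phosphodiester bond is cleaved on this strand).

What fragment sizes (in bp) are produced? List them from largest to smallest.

67, 17, 13, 3 bp

RsaI sites (GTAC) start at positions 2, 19, 86.
RsaI cuts after base 2 of each site, so after positions 3, 20, 87.
Linear molecule, 3 cuts → 4 fragments:
  1–3 → 3 bp
  4–20 → 17 bp
  21–87 → 67 bp
  88–100 → 13 bp
Sorted largest to smallest: 67, 17, 13, 3 bp.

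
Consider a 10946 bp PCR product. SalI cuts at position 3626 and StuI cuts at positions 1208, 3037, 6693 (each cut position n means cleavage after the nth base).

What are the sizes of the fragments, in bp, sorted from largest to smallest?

Combined cut positions (sorted): 1208, 3037, 3626, 6693.
Linear molecule, 4 cuts → 5 fragments:
  1208 − 0 = 1208 bp
  3037 − 1208 = 1829 bp
  3626 − 3037 = 589 bp
  6693 − 3626 = 3067 bp
  10946 − 6693 = 4253 bp
Sorted largest to smallest: 4253, 3067, 1829, 1208, 589 bp.

4253, 3067, 1829, 1208, 589 bp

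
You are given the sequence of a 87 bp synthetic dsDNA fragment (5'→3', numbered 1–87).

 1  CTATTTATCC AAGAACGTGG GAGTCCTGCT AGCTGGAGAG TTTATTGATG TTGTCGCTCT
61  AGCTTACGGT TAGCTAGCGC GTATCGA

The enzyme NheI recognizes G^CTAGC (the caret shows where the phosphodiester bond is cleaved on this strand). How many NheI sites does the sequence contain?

GCTAGC occurs starting at positions 28, 73.
NheI cuts at 2 sites.

2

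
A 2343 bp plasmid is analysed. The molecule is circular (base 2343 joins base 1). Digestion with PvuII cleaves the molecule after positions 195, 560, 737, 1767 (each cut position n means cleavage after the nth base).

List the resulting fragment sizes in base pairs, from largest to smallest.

1030, 771, 365, 177 bp

Circular molecule, 4 cuts → 4 fragments:
  560 − 195 = 365 bp
  737 − 560 = 177 bp
  1767 − 737 = 1030 bp
  wrap: 2343 − 1767 + 195 = 771 bp
Sorted largest to smallest: 1030, 771, 365, 177 bp.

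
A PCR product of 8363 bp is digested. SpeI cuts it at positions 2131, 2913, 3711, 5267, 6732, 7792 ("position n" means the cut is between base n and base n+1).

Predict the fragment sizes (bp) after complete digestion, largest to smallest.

Linear molecule, 6 cuts → 7 fragments:
  2131 − 0 = 2131 bp
  2913 − 2131 = 782 bp
  3711 − 2913 = 798 bp
  5267 − 3711 = 1556 bp
  6732 − 5267 = 1465 bp
  7792 − 6732 = 1060 bp
  8363 − 7792 = 571 bp
Sorted largest to smallest: 2131, 1556, 1465, 1060, 798, 782, 571 bp.

2131, 1556, 1465, 1060, 798, 782, 571 bp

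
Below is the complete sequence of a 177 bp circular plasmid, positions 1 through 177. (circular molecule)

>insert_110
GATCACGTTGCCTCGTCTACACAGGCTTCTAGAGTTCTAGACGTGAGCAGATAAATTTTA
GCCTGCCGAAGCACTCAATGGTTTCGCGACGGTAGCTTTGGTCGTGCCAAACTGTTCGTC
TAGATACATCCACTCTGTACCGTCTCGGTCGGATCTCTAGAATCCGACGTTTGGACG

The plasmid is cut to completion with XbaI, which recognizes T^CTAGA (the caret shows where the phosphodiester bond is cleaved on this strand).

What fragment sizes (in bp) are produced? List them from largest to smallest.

XbaI sites (TCTAGA) start at positions 28, 36, 119, 156.
XbaI cuts after the first base of each site, so after positions 28, 36, 119, 156.
Circular molecule, 4 cuts → 4 fragments:
  29–36 → 8 bp
  37–119 → 83 bp
  120–156 → 37 bp
  157–177 then 1–28 → 21 + 28 = 49 bp
Sorted largest to smallest: 83, 49, 37, 8 bp.

83, 49, 37, 8 bp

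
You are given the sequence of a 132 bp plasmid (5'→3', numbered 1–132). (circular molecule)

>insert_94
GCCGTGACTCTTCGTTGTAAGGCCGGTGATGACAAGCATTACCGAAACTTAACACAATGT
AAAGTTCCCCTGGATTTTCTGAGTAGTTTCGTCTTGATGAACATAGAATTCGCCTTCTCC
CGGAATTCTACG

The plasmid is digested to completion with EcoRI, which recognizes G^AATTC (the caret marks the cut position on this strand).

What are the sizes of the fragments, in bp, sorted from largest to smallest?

115, 17 bp

EcoRI sites (GAATTC) start at positions 106, 123.
EcoRI cuts after the first base of each site, so after positions 106, 123.
Circular molecule, 2 cuts → 2 fragments:
  107–123 → 17 bp
  124–132 then 1–106 → 9 + 106 = 115 bp
Sorted largest to smallest: 115, 17 bp.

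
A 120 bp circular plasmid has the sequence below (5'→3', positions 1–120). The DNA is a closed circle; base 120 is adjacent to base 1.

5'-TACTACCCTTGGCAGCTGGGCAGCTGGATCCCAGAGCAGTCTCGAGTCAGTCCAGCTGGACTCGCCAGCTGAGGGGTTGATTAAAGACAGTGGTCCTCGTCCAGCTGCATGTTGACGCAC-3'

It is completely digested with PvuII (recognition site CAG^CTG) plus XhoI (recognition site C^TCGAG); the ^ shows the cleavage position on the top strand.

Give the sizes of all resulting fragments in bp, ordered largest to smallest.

PvuII sites (CAGCTG) start at positions 13, 21, 53, 66, 102.
PvuII cuts after base 3 of each site, so after positions 15, 23, 55, 68, 104.
The XhoI site (CTCGAG) starts at position 41.
XhoI cuts after the first base of each site, so after position 41.
Combined cut positions: 15, 23, 41, 55, 68, 104.
Circular molecule, 6 cuts → 6 fragments:
  16–23 → 8 bp
  24–41 → 18 bp
  42–55 → 14 bp
  56–68 → 13 bp
  69–104 → 36 bp
  105–120 then 1–15 → 16 + 15 = 31 bp
Sorted largest to smallest: 36, 31, 18, 14, 13, 8 bp.

36, 31, 18, 14, 13, 8 bp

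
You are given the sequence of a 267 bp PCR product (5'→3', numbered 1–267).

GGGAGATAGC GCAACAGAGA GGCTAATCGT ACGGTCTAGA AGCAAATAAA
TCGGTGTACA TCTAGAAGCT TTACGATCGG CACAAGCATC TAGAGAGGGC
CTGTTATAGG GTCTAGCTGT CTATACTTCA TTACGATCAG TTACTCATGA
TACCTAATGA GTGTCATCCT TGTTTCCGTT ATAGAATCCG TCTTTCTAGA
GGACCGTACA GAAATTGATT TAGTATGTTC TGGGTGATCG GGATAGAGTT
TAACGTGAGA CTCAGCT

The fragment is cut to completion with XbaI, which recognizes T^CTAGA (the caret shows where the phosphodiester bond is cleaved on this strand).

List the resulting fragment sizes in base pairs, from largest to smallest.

106, 72, 35, 28, 26 bp

XbaI sites (TCTAGA) start at positions 35, 61, 89, 195.
XbaI cuts after the first base of each site, so after positions 35, 61, 89, 195.
Linear molecule, 4 cuts → 5 fragments:
  1–35 → 35 bp
  36–61 → 26 bp
  62–89 → 28 bp
  90–195 → 106 bp
  196–267 → 72 bp
Sorted largest to smallest: 106, 72, 35, 28, 26 bp.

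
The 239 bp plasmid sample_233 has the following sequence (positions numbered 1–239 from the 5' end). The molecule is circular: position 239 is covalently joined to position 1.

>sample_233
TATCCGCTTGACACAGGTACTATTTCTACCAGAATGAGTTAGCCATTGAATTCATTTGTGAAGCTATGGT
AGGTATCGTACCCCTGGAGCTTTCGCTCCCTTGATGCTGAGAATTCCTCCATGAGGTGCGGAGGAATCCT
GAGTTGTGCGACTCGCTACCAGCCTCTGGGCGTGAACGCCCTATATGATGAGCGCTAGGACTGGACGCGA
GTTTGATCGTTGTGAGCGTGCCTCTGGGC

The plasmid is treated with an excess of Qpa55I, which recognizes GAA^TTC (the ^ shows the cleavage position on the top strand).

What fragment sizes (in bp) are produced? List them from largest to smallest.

176, 63 bp

Qpa55I sites (GAATTC) start at positions 48, 111.
Qpa55I cuts after base 3 of each site, so after positions 50, 113.
Circular molecule, 2 cuts → 2 fragments:
  51–113 → 63 bp
  114–239 then 1–50 → 126 + 50 = 176 bp
Sorted largest to smallest: 176, 63 bp.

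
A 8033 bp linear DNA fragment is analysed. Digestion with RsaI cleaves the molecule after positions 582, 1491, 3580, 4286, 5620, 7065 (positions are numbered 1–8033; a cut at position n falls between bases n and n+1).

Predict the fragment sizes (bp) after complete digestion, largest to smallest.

2089, 1445, 1334, 968, 909, 706, 582 bp

Linear molecule, 6 cuts → 7 fragments:
  582 − 0 = 582 bp
  1491 − 582 = 909 bp
  3580 − 1491 = 2089 bp
  4286 − 3580 = 706 bp
  5620 − 4286 = 1334 bp
  7065 − 5620 = 1445 bp
  8033 − 7065 = 968 bp
Sorted largest to smallest: 2089, 1445, 1334, 968, 909, 706, 582 bp.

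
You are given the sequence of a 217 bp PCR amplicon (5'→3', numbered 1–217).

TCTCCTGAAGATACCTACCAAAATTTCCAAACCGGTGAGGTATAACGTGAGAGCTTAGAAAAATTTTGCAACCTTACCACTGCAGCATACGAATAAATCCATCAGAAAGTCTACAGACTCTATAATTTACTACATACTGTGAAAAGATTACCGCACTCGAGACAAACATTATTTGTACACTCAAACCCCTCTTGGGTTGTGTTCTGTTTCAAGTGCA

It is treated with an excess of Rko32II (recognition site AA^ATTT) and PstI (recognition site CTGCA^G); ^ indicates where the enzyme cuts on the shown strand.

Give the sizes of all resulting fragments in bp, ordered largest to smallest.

Rko32II sites (AAATTT) start at positions 21, 61.
Rko32II cuts after base 2 of each site, so after positions 22, 62.
The PstI site (CTGCAG) starts at position 80.
PstI cuts after base 5 of each site (before the last base), so after position 84.
Combined cut positions: 22, 62, 84.
Linear molecule, 3 cuts → 4 fragments:
  1–22 → 22 bp
  23–62 → 40 bp
  63–84 → 22 bp
  85–217 → 133 bp
Sorted largest to smallest: 133, 40, 22, 22 bp.

133, 40, 22, 22 bp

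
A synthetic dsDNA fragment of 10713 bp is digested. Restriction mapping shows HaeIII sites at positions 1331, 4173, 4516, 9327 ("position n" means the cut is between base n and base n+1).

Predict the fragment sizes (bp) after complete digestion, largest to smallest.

Linear molecule, 4 cuts → 5 fragments:
  1331 − 0 = 1331 bp
  4173 − 1331 = 2842 bp
  4516 − 4173 = 343 bp
  9327 − 4516 = 4811 bp
  10713 − 9327 = 1386 bp
Sorted largest to smallest: 4811, 2842, 1386, 1331, 343 bp.

4811, 2842, 1386, 1331, 343 bp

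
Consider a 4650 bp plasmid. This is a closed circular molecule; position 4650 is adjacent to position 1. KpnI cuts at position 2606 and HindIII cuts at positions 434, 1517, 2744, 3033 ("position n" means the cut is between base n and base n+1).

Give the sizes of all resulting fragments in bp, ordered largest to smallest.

Combined cut positions (sorted): 434, 1517, 2606, 2744, 3033.
Circular molecule, 5 cuts → 5 fragments:
  1517 − 434 = 1083 bp
  2606 − 1517 = 1089 bp
  2744 − 2606 = 138 bp
  3033 − 2744 = 289 bp
  wrap: 4650 − 3033 + 434 = 2051 bp
Sorted largest to smallest: 2051, 1089, 1083, 289, 138 bp.

2051, 1089, 1083, 289, 138 bp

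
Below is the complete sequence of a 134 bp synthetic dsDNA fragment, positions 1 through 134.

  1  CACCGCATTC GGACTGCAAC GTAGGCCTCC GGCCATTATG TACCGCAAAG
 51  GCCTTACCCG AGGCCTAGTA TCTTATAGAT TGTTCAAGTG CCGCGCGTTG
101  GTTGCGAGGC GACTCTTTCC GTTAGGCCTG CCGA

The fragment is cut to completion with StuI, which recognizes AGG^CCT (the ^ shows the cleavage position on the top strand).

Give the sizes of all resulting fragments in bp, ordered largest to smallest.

StuI sites (AGGCCT) start at positions 23, 49, 61, 124.
StuI cuts after base 3 of each site, so after positions 25, 51, 63, 126.
Linear molecule, 4 cuts → 5 fragments:
  1–25 → 25 bp
  26–51 → 26 bp
  52–63 → 12 bp
  64–126 → 63 bp
  127–134 → 8 bp
Sorted largest to smallest: 63, 26, 25, 12, 8 bp.

63, 26, 25, 12, 8 bp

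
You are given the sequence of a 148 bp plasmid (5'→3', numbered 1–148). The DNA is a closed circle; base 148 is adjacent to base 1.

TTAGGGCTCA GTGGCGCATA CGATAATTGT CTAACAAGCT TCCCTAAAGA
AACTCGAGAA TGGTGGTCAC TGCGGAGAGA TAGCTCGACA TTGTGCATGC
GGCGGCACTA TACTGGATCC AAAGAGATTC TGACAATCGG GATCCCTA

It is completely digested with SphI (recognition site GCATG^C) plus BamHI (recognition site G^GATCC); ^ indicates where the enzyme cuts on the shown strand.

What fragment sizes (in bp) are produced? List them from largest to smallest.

The SphI site (GCATGC) starts at position 95.
SphI cuts after base 5 of each site (before the last base), so after position 99.
BamHI sites (GGATCC) start at positions 115, 140.
BamHI cuts after the first base of each site, so after positions 115, 140.
Combined cut positions: 99, 115, 140.
Circular molecule, 3 cuts → 3 fragments:
  100–115 → 16 bp
  116–140 → 25 bp
  141–148 then 1–99 → 8 + 99 = 107 bp
Sorted largest to smallest: 107, 25, 16 bp.

107, 25, 16 bp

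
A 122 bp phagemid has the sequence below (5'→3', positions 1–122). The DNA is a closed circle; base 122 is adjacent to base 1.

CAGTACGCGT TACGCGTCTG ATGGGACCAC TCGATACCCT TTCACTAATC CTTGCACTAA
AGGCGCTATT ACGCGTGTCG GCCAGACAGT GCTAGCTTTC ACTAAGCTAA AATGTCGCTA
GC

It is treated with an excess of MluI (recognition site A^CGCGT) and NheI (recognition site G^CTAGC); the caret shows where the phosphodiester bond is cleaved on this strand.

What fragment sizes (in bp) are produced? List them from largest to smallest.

MluI sites (ACGCGT) start at positions 5, 12, 71.
MluI cuts after the first base of each site, so after positions 5, 12, 71.
NheI sites (GCTAGC) start at positions 91, 117.
NheI cuts after the first base of each site, so after positions 91, 117.
Combined cut positions: 5, 12, 71, 91, 117.
Circular molecule, 5 cuts → 5 fragments:
  6–12 → 7 bp
  13–71 → 59 bp
  72–91 → 20 bp
  92–117 → 26 bp
  118–122 then 1–5 → 5 + 5 = 10 bp
Sorted largest to smallest: 59, 26, 20, 10, 7 bp.

59, 26, 20, 10, 7 bp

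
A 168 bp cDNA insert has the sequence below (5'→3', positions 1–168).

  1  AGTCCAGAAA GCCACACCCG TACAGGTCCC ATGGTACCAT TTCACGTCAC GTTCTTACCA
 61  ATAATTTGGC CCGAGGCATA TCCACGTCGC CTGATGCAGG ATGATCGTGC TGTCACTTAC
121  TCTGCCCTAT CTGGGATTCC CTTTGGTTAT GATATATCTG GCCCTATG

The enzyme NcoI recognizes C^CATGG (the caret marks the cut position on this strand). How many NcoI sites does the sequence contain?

1

CCATGG occurs starting at position 29.
NcoI cuts at 1 site.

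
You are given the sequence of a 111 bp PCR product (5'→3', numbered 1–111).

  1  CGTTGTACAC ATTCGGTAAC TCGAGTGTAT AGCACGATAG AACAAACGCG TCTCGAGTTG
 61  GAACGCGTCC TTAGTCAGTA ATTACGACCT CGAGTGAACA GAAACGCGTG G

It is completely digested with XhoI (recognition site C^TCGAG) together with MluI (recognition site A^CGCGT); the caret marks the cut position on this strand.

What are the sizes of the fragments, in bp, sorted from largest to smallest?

26, 26, 20, 15, 11, 7, 6 bp

XhoI sites (CTCGAG) start at positions 20, 52, 89.
XhoI cuts after the first base of each site, so after positions 20, 52, 89.
MluI sites (ACGCGT) start at positions 46, 63, 104.
MluI cuts after the first base of each site, so after positions 46, 63, 104.
Combined cut positions: 20, 46, 52, 63, 89, 104.
Linear molecule, 6 cuts → 7 fragments:
  1–20 → 20 bp
  21–46 → 26 bp
  47–52 → 6 bp
  53–63 → 11 bp
  64–89 → 26 bp
  90–104 → 15 bp
  105–111 → 7 bp
Sorted largest to smallest: 26, 26, 20, 15, 11, 7, 6 bp.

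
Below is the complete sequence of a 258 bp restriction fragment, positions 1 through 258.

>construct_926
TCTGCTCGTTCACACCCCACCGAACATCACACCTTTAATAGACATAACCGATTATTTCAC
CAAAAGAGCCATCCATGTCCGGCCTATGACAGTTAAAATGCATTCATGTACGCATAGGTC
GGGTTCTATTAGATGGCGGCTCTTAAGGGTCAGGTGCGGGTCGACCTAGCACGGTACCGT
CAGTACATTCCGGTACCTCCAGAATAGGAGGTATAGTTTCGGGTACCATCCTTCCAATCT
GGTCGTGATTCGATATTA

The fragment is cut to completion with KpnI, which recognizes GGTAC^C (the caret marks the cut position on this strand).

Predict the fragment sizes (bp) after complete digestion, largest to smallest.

KpnI sites (GGTACC) start at positions 173, 192, 222.
KpnI cuts after base 5 of each site (before the last base), so after positions 177, 196, 226.
Linear molecule, 3 cuts → 4 fragments:
  1–177 → 177 bp
  178–196 → 19 bp
  197–226 → 30 bp
  227–258 → 32 bp
Sorted largest to smallest: 177, 32, 30, 19 bp.

177, 32, 30, 19 bp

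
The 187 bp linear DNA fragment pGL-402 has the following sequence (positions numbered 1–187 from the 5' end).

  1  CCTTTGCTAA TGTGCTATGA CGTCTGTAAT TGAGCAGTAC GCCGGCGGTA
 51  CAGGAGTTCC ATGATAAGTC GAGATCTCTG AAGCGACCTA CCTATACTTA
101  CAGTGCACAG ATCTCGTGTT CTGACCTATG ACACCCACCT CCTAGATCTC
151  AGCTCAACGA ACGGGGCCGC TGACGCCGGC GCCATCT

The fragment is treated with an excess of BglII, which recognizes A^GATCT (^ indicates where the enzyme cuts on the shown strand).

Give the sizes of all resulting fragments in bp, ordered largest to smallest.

72, 43, 37, 35 bp

BglII sites (AGATCT) start at positions 72, 109, 144.
BglII cuts after the first base of each site, so after positions 72, 109, 144.
Linear molecule, 3 cuts → 4 fragments:
  1–72 → 72 bp
  73–109 → 37 bp
  110–144 → 35 bp
  145–187 → 43 bp
Sorted largest to smallest: 72, 43, 37, 35 bp.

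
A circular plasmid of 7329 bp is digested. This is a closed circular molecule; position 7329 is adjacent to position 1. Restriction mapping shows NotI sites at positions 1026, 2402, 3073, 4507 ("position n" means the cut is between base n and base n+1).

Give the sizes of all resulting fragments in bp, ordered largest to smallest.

3848, 1434, 1376, 671 bp

Circular molecule, 4 cuts → 4 fragments:
  2402 − 1026 = 1376 bp
  3073 − 2402 = 671 bp
  4507 − 3073 = 1434 bp
  wrap: 7329 − 4507 + 1026 = 3848 bp
Sorted largest to smallest: 3848, 1434, 1376, 671 bp.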